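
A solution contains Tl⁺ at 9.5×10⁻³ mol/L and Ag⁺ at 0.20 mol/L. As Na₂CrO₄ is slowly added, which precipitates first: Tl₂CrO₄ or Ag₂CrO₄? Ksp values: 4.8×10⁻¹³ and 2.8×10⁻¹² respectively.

Ag₂CrO₄

Each salt precipitates once Q = Ksp for that salt.
For Tl₂CrO₄: [CrO₄²⁻] = (Ksp/[Tl⁺]^2) = 5.3×10⁻⁹ mol/L
For Ag₂CrO₄: [CrO₄²⁻] = (Ksp/[Ag⁺]^2) = 7.0×10⁻¹¹ mol/L
Ag₂CrO₄ requires the lower [CrO₄²⁻], so it precipitates first.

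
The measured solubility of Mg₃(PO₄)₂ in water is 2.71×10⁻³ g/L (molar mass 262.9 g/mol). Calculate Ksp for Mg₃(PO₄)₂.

Ksp = 1.26×10⁻²³

s = (2.71×10⁻³ g L⁻¹)/(262.9 g mol⁻¹) = 1.0308×10⁻⁵ M
Mg₃(PO₄)₂(s) ⇌ 3 Mg²⁺(aq) + 2 PO₄³⁻(aq)
Call the molar solubility s, so that [Mg²⁺] = 3s and [PO₄³⁻] = 2s.
Ksp = [Mg²⁺]^3[PO₄³⁻]^2 = (3s)^3 · (2s)^2 = 108s^5
Ksp = 108 × (1.0308×10⁻⁵)^5 = 1.26×10⁻²³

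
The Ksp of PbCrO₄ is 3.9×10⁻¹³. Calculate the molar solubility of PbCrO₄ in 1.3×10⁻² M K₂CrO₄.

PbCrO₄(s) ⇌ Pb²⁺(aq) + CrO₄²⁻(aq)
The solution already contains CrO₄²⁻ at 1.3×10⁻² M. Let s be the molar solubility of PbCrO₄.
[CrO₄²⁻] ≈ 1.3×10⁻² M (common ion dominates); [Pb²⁺] = s.
Ksp = [Pb²⁺][CrO₄²⁻] = s(1.3×10⁻²)
s = 3.9×10⁻¹³ / (1.3×10⁻²) = 3.0×10⁻¹¹
s = 3.0×10⁻¹¹ M

3.0×10⁻¹¹ M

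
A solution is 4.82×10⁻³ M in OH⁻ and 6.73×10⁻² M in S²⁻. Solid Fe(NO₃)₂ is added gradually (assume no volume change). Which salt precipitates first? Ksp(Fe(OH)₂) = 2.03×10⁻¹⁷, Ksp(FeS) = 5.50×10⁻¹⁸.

FeS

Each salt precipitates once Q = Ksp for that salt.
For Fe(OH)₂: [Fe²⁺] = (Ksp/[OH⁻]^2) = 8.74×10⁻¹³ M
For FeS: [Fe²⁺] = (Ksp/[S²⁻]) = 8.17×10⁻¹⁷ M
FeS requires the lower [Fe²⁺], so it precipitates first.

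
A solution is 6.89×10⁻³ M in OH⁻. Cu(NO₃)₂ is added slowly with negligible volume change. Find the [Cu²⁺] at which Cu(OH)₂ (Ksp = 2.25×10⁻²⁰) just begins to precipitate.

Precipitation begins when Q = Ksp.
Cu(OH)₂(s) ⇌ Cu²⁺(aq) + 2 OH⁻(aq)
Ksp = [Cu²⁺][OH⁻]^2 = [Cu²⁺](6.89×10⁻³)^2
[Cu²⁺] = 2.25×10⁻²⁰ / (6.89×10⁻³)^2 = 4.74×10⁻¹⁶
[Cu²⁺] = 4.74×10⁻¹⁶ M

4.74×10⁻¹⁶ M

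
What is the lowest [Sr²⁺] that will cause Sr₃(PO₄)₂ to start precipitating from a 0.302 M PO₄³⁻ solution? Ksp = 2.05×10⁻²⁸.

1.31×10⁻⁹ M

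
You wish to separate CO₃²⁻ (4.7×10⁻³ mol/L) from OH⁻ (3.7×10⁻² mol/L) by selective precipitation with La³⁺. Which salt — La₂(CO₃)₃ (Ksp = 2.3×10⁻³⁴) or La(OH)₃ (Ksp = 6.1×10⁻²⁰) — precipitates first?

Precipitation begins when Q = Ksp.
For La₂(CO₃)₃: [La³⁺] = (Ksp/[CO₃²⁻]^3)^(1/2) = 4.7×10⁻¹⁴ mol/L
For La(OH)₃: [La³⁺] = (Ksp/[OH⁻]^3) = 1.2×10⁻¹⁵ mol/L
The smaller threshold [La³⁺] is reached first, so La(OH)₃ precipitates first.

La(OH)₃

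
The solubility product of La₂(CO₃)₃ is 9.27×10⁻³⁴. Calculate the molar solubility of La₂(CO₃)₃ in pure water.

La₂(CO₃)₃(s) ⇌ 2 La³⁺(aq) + 3 CO₃²⁻(aq)
With molar solubility s: [La³⁺] = 2s, [CO₃²⁻] = 3s.
Ksp = [La³⁺]^2[CO₃²⁻]^3 = (2s)^2 · (3s)^3 = 108s^5
108s^5 = 9.27×10⁻³⁴  ⇒  s^5 = 8.58×10⁻³⁶
Taking the 5th root, s = 9.70×10⁻⁸ mol/L.

9.70×10⁻⁸ M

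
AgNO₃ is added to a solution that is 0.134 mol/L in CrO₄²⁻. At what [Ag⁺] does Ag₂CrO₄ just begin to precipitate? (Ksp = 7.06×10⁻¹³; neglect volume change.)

Precipitation begins when Q = Ksp.
Ag₂CrO₄(s) ⇌ 2 Ag⁺(aq) + CrO₄²⁻(aq)
Ksp = [Ag⁺]^2[CrO₄²⁻] = [Ag⁺]^2(0.134)
[Ag⁺]^2 = 7.06×10⁻¹³ / (0.134) = 5.27×10⁻¹²
[Ag⁺] = 2.30×10⁻⁶ mol/L

2.30×10⁻⁶ M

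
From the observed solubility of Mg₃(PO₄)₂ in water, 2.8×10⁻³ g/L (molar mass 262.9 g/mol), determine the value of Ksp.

Ksp = 1.5×10⁻²³

Molar solubility s = (2.8×10⁻³ g/L) / (262.9 g/mol) = 1.065×10⁻⁵ mol/L
Mg₃(PO₄)₂(s) ⇌ 3 Mg²⁺(aq) + 2 PO₄³⁻(aq)
If s mol/L of Mg₃(PO₄)₂ dissolves, [Mg²⁺] = 3s and [PO₄³⁻] = 2s.
Ksp = [Mg²⁺]^3[PO₄³⁻]^2 = (3s)^3 · (2s)^2 = 108s^5
Ksp = 108 × (1.065×10⁻⁵)^5 = 1.5×10⁻²³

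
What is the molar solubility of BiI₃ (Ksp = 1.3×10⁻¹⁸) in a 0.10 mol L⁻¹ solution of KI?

BiI₃(s) ⇌ Bi³⁺(aq) + 3 I⁻(aq)
With I⁻ already at 0.10 mol L⁻¹ and s small, take [I⁻] ≈ 0.10 mol L⁻¹ and [Bi³⁺] = s.
Ksp = [Bi³⁺][I⁻]^3 = s(0.10)^3
s = 1.3×10⁻¹⁸ / (0.10)^3 = 1.3×10⁻¹⁵
s = 1.3×10⁻¹⁵ mol L⁻¹

1.3×10⁻¹⁵ M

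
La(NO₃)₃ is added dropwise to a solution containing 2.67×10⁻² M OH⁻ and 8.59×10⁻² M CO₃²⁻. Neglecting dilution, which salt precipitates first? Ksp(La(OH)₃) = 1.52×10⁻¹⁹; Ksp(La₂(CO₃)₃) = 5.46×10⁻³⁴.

La₂(CO₃)₃

Precipitation of each salt begins when its ion product equals Ksp.
For La(OH)₃: [La³⁺] = (Ksp/[OH⁻]^3) = 7.99×10⁻¹⁵ M
For La₂(CO₃)₃: [La³⁺] = (Ksp/[CO₃²⁻]^3)^(1/2) = 9.28×10⁻¹⁶ M
La₂(CO₃)₃ requires the lower [La³⁺], so it precipitates first.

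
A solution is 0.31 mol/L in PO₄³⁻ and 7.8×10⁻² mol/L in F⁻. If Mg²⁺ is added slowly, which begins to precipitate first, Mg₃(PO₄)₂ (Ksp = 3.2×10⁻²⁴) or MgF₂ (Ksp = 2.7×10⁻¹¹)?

A salt starts to precipitate once the ion product Q reaches its Ksp.
For Mg₃(PO₄)₂: [Mg²⁺] = (Ksp/[PO₄³⁻]^2)^(1/3) = 3.2×10⁻⁸ mol/L
For MgF₂: [Mg²⁺] = (Ksp/[F⁻]^2) = 4.4×10⁻⁹ mol/L
Since MgF₂ needs less Mg²⁺ to reach saturation, it precipitates first.

MgF₂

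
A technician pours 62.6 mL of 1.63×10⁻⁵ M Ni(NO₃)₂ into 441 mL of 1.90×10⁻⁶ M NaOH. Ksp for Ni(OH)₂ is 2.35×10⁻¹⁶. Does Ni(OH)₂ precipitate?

No

Total volume after mixing = 62.6 + 441 = 503.6 mL.
[Ni²⁺] = (1.63×10⁻⁵)(62.6)/503.6 = 2.03×10⁻⁶ M
[OH⁻] = (1.90×10⁻⁶)(441)/503.6 = 1.66×10⁻⁶ M
Q = [Ni²⁺][OH⁻]^2 = 5.61×10⁻¹⁸
Since Q (5.61×10⁻¹⁸) is less than Ksp (2.35×10⁻¹⁶), no Ni(OH)₂ precipitates.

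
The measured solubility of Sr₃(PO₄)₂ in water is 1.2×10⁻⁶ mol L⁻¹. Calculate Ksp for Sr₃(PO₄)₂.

Ksp = 2.7×10⁻²⁸

Sr₃(PO₄)₂(s) ⇌ 3 Sr²⁺(aq) + 2 PO₄³⁻(aq)
For each mole of Sr₃(PO₄)₂ that dissolves per liter, [Sr²⁺] = 3s and [PO₄³⁻] = 2s; let s denote this solubility.
Ksp = [Sr²⁺]^3[PO₄³⁻]^2 = (3s)^3 · (2s)^2 = 108s^5
Ksp = 108 × (1.2×10⁻⁶)^5 = 2.7×10⁻²⁸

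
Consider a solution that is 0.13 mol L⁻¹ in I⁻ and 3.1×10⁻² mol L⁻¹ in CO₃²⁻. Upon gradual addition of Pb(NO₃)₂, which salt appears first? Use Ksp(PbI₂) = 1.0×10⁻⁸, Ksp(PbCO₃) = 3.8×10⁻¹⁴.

PbCO₃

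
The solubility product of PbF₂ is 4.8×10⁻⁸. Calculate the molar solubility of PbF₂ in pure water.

2.3×10⁻³ M

PbF₂(s) ⇌ Pb²⁺(aq) + 2 F⁻(aq)
If s mol/L of PbF₂ dissolves, [Pb²⁺] = s and [F⁻] = 2s.
Ksp = [Pb²⁺][F⁻]^2 = s · (2s)^2 = 4s^3
4s^3 = 4.8×10⁻⁸  ⇒  s^3 = 1.2×10⁻⁸
Taking the 3rd root, s = 2.3×10⁻³ M.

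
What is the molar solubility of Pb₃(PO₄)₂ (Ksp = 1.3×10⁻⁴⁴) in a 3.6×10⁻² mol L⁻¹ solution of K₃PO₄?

7.2×10⁻¹⁵ M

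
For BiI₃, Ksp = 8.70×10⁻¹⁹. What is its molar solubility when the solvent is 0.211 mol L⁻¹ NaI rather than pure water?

BiI₃(s) ⇌ Bi³⁺(aq) + 3 I⁻(aq)
The solution already contains I⁻ at 0.211 mol L⁻¹. Let s be the molar solubility of BiI₃.
[I⁻] ≈ 0.211 mol L⁻¹ (common ion dominates); [Bi³⁺] = s.
Ksp = [Bi³⁺][I⁻]^3 = s(0.211)^3
s = 8.70×10⁻¹⁹ / (0.211)^3 = 9.26×10⁻¹⁷
s = 9.26×10⁻¹⁷ mol L⁻¹

9.26×10⁻¹⁷ M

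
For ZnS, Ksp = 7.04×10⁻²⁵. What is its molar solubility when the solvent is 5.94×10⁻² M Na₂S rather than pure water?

ZnS(s) ⇌ Zn²⁺(aq) + S²⁻(aq)
With S²⁻ already at 5.94×10⁻² M and s small, take [S²⁻] ≈ 5.94×10⁻² M and [Zn²⁺] = s.
Ksp = [Zn²⁺][S²⁻] = s(5.94×10⁻²)
s = 7.04×10⁻²⁵ / (5.94×10⁻²) = 1.19×10⁻²³
s = 1.19×10⁻²³ M

1.19×10⁻²³ M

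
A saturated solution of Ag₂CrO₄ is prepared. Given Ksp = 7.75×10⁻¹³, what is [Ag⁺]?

Ag₂CrO₄(s) ⇌ 2 Ag⁺(aq) + CrO₄²⁻(aq)
For each mole of Ag₂CrO₄ that dissolves per liter, [Ag⁺] = 2s and [CrO₄²⁻] = s; let s denote this solubility.
Ksp = [Ag⁺]^2[CrO₄²⁻] = (2s)^2 · s = 4s^3 = 7.75×10⁻¹³
s = 5.79×10⁻⁵ mol L⁻¹
[Ag⁺] = 2s = 1.16×10⁻⁴ mol L⁻¹

1.16×10⁻⁴ M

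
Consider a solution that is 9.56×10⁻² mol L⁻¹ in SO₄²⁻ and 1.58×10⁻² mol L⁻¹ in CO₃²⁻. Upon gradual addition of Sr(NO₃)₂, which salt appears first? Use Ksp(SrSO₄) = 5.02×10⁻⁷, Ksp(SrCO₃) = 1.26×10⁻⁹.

Precipitation begins when Q = Ksp.
For SrSO₄: [Sr²⁺] = (Ksp/[SO₄²⁻]) = 5.25×10⁻⁶ mol L⁻¹
For SrCO₃: [Sr²⁺] = (Ksp/[CO₃²⁻]) = 7.97×10⁻⁸ mol L⁻¹
SrCO₃ requires the lower [Sr²⁺], so it precipitates first.

SrCO₃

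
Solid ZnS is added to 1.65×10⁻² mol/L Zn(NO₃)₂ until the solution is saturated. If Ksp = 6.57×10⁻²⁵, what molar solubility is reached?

3.98×10⁻²³ M

ZnS(s) ⇌ Zn²⁺(aq) + S²⁻(aq)
Zn²⁺ is already present at 1.65×10⁻² mol/L. If s mol/L of ZnS dissolves, [S²⁻] = s while [Zn²⁺] ≈ 1.65×10⁻² mol/L.
Ksp = [Zn²⁺][S²⁻] = (1.65×10⁻²)s
s = 6.57×10⁻²⁵ / (1.65×10⁻²) = 3.98×10⁻²³
s = 3.98×10⁻²³ mol/L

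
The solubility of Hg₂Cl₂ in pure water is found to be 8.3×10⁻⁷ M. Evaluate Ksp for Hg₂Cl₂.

Ksp = 2.3×10⁻¹⁸

Hg₂Cl₂(s) ⇌ Hg₂²⁺(aq) + 2 Cl⁻(aq)
For each mole of Hg₂Cl₂ that dissolves per liter, [Hg₂²⁺] = s and [Cl⁻] = 2s; let s denote this solubility.
Ksp = [Hg₂²⁺][Cl⁻]^2 = s · (2s)^2 = 4s^3
Ksp = 4 × (8.3×10⁻⁷)^3 = 2.3×10⁻¹⁸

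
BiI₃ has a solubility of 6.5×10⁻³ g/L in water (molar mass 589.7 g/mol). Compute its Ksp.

Convert to molarity: s = 6.5×10⁻³ / 589.7 = 1.102×10⁻⁵ mol/L
BiI₃(s) ⇌ Bi³⁺(aq) + 3 I⁻(aq)
For each mole of BiI₃ that dissolves per liter, [Bi³⁺] = s and [I⁻] = 3s; let s denote this solubility.
Ksp = [Bi³⁺][I⁻]^3 = s · (3s)^3 = 27s^4
Ksp = 27 × (1.102×10⁻⁵)^4 = 4.0×10⁻¹⁹

Ksp = 4.0×10⁻¹⁹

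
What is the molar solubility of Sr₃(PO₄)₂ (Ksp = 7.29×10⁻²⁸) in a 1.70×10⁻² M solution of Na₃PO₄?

Sr₃(PO₄)₂(s) ⇌ 3 Sr²⁺(aq) + 2 PO₄³⁻(aq)
The solution already contains PO₄³⁻ at 1.70×10⁻² M. Let s be the molar solubility of Sr₃(PO₄)₂.
[PO₄³⁻] ≈ 1.70×10⁻² M (common ion dominates); [Sr²⁺] = 3s.
Ksp = [Sr²⁺]^3[PO₄³⁻]^2 = (3s)^3(1.70×10⁻²)^2
(3s)^3 = 7.29×10⁻²⁸ / (1.70×10⁻²)^2 = 2.52×10⁻²⁴
s = 4.54×10⁻⁹ M

4.54×10⁻⁹ M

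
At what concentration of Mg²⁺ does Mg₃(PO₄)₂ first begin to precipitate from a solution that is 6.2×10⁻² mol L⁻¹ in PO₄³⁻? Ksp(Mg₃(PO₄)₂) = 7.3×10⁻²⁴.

Precipitation of each salt begins when its ion product equals Ksp.
Mg₃(PO₄)₂(s) ⇌ 3 Mg²⁺(aq) + 2 PO₄³⁻(aq)
Ksp = [Mg²⁺]^3[PO₄³⁻]^2 = [Mg²⁺]^3(6.2×10⁻²)^2
[Mg²⁺]^3 = 7.3×10⁻²⁴ / (6.2×10⁻²)^2 = 1.9×10⁻²¹
[Mg²⁺] = 1.2×10⁻⁷ mol L⁻¹

1.2×10⁻⁷ M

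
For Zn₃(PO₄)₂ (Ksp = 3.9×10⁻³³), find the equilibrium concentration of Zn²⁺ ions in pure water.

3.9×10⁻⁷ M

Zn₃(PO₄)₂(s) ⇌ 3 Zn²⁺(aq) + 2 PO₄³⁻(aq)
With molar solubility s: [Zn²⁺] = 3s, [PO₄³⁻] = 2s.
Ksp = [Zn²⁺]^3[PO₄³⁻]^2 = (3s)^3 · (2s)^2 = 108s^5 = 3.9×10⁻³³
s = 1.3×10⁻⁷ mol/L
[Zn²⁺] = 3s = 3.9×10⁻⁷ mol/L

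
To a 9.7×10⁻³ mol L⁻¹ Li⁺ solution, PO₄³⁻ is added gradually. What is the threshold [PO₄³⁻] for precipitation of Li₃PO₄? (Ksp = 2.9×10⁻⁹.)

3.2×10⁻³ M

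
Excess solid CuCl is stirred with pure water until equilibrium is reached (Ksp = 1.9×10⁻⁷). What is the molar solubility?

4.4×10⁻⁴ M

CuCl(s) ⇌ Cu⁺(aq) + Cl⁻(aq)
For each mole of CuCl that dissolves per liter, [Cu⁺] = s and [Cl⁻] = s; let s denote this solubility.
Ksp = [Cu⁺][Cl⁻] = s · s = s^2
s^2 = 1.9×10⁻⁷
s = 4.4×10⁻⁴ M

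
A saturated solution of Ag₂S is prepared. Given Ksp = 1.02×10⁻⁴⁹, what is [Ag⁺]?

Ag₂S(s) ⇌ 2 Ag⁺(aq) + S²⁻(aq)
Let s be the molar solubility. Then [Ag⁺] = 2s and [S²⁻] = s.
Ksp = [Ag⁺]^2[S²⁻] = (2s)^2 · s = 4s^3 = 1.02×10⁻⁴⁹
s = 2.94×10⁻¹⁷ mol/L
[Ag⁺] = 2s = 5.89×10⁻¹⁷ mol/L

5.89×10⁻¹⁷ M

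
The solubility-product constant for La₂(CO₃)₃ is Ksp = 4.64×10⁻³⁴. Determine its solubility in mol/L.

La₂(CO₃)₃(s) ⇌ 2 La³⁺(aq) + 3 CO₃²⁻(aq)
Call the molar solubility s, so that [La³⁺] = 2s and [CO₃²⁻] = 3s.
Ksp = [La³⁺]^2[CO₃²⁻]^3 = (2s)^2 · (3s)^3 = 108s^5
108s^5 = 4.64×10⁻³⁴  ⇒  s^5 = 4.30×10⁻³⁶
s = 8.45×10⁻⁸ mol L⁻¹

8.45×10⁻⁸ M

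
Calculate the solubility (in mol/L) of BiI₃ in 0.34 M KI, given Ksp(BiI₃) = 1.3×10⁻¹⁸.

3.3×10⁻¹⁷ M

BiI₃(s) ⇌ Bi³⁺(aq) + 3 I⁻(aq)
I⁻ is already present at 0.34 M. If s mol/L of BiI₃ dissolves, [Bi³⁺] = s while [I⁻] ≈ 0.34 M.
Ksp = [Bi³⁺][I⁻]^3 = s(0.34)^3
s = 1.3×10⁻¹⁸ / (0.34)^3 = 3.3×10⁻¹⁷
s = 3.3×10⁻¹⁷ M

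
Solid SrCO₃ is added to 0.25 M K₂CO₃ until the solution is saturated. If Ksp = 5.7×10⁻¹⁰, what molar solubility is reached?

SrCO₃(s) ⇌ Sr²⁺(aq) + CO₃²⁻(aq)
The solution already contains CO₃²⁻ at 0.25 M. Let s be the molar solubility of SrCO₃.
[CO₃²⁻] ≈ 0.25 M (common ion dominates); [Sr²⁺] = s.
Ksp = [Sr²⁺][CO₃²⁻] = s(0.25)
s = 5.7×10⁻¹⁰ / (0.25) = 2.3×10⁻⁹
s = 2.3×10⁻⁹ M

2.3×10⁻⁹ M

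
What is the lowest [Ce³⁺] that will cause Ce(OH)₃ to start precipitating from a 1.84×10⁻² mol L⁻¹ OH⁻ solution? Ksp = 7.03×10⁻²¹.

1.13×10⁻¹⁵ M

Precipitation of each salt begins when its ion product equals Ksp.
Ce(OH)₃(s) ⇌ Ce³⁺(aq) + 3 OH⁻(aq)
Ksp = [Ce³⁺][OH⁻]^3 = [Ce³⁺](1.84×10⁻²)^3
[Ce³⁺] = 7.03×10⁻²¹ / (1.84×10⁻²)^3 = 1.13×10⁻¹⁵
[Ce³⁺] = 1.13×10⁻¹⁵ mol L⁻¹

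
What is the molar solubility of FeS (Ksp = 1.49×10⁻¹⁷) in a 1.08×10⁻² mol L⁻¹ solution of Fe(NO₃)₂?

1.38×10⁻¹⁵ M

FeS(s) ⇌ Fe²⁺(aq) + S²⁻(aq)
With Fe²⁺ already at 1.08×10⁻² mol L⁻¹ and s small, take [Fe²⁺] ≈ 1.08×10⁻² mol L⁻¹ and [S²⁻] = s.
Ksp = [Fe²⁺][S²⁻] = (1.08×10⁻²)s
s = 1.49×10⁻¹⁷ / (1.08×10⁻²) = 1.38×10⁻¹⁵
s = 1.38×10⁻¹⁵ mol L⁻¹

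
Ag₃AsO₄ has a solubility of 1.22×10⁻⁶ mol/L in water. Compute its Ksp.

Ksp = 5.98×10⁻²³

Ag₃AsO₄(s) ⇌ 3 Ag⁺(aq) + AsO₄³⁻(aq)
With molar solubility s: [Ag⁺] = 3s, [AsO₄³⁻] = s.
Ksp = [Ag⁺]^3[AsO₄³⁻] = (3s)^3 · s = 27s^4
Ksp = 27 × (1.22×10⁻⁶)^4 = 5.98×10⁻²³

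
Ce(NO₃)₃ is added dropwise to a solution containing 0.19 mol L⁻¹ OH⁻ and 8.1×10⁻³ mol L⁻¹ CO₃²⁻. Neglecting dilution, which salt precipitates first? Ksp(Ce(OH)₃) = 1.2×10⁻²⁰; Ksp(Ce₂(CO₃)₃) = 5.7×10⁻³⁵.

Ce(OH)₃

Each salt precipitates once Q = Ksp for that salt.
For Ce(OH)₃: [Ce³⁺] = (Ksp/[OH⁻]^3) = 1.7×10⁻¹⁸ mol L⁻¹
For Ce₂(CO₃)₃: [Ce³⁺] = (Ksp/[CO₃²⁻]^3)^(1/2) = 1.0×10⁻¹⁴ mol L⁻¹
Since Ce(OH)₃ needs less Ce³⁺ to reach saturation, it precipitates first.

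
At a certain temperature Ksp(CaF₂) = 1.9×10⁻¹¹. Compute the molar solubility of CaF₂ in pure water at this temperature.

1.7×10⁻⁴ M

CaF₂(s) ⇌ Ca²⁺(aq) + 2 F⁻(aq)
Call the molar solubility s, so that [Ca²⁺] = s and [F⁻] = 2s.
Ksp = [Ca²⁺][F⁻]^2 = s · (2s)^2 = 4s^3
4s^3 = 1.9×10⁻¹¹  ⇒  s^3 = 4.8×10⁻¹²
s = 1.7×10⁻⁴ mol L⁻¹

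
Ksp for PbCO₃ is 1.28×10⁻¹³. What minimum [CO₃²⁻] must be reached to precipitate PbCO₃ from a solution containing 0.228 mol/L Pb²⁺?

5.61×10⁻¹³ M

Each salt precipitates once Q = Ksp for that salt.
PbCO₃(s) ⇌ Pb²⁺(aq) + CO₃²⁻(aq)
Ksp = [Pb²⁺][CO₃²⁻] = [CO₃²⁻](0.228)
[CO₃²⁻] = 1.28×10⁻¹³ / (0.228) = 5.61×10⁻¹³
[CO₃²⁻] = 5.61×10⁻¹³ mol/L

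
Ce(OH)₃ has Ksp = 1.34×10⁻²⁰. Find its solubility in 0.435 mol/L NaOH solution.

1.63×10⁻¹⁹ M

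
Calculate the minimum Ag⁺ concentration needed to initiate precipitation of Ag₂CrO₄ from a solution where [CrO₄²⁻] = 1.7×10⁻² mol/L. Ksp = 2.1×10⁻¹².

1.1×10⁻⁵ M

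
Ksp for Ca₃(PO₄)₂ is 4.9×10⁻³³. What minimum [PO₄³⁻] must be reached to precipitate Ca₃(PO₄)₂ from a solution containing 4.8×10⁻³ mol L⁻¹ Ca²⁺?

Precipitation of each salt begins when its ion product equals Ksp.
Ca₃(PO₄)₂(s) ⇌ 3 Ca²⁺(aq) + 2 PO₄³⁻(aq)
Ksp = [Ca²⁺]^3[PO₄³⁻]^2 = [PO₄³⁻]^2(4.8×10⁻³)^3
[PO₄³⁻]^2 = 4.9×10⁻³³ / (4.8×10⁻³)^3 = 4.4×10⁻²⁶
[PO₄³⁻] = 2.1×10⁻¹³ mol L⁻¹

2.1×10⁻¹³ M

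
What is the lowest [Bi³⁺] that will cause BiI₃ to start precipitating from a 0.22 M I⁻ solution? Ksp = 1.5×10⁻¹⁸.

Precipitation begins when Q = Ksp.
BiI₃(s) ⇌ Bi³⁺(aq) + 3 I⁻(aq)
Ksp = [Bi³⁺][I⁻]^3 = [Bi³⁺](0.22)^3
[Bi³⁺] = 1.5×10⁻¹⁸ / (0.22)^3 = 1.4×10⁻¹⁶
[Bi³⁺] = 1.4×10⁻¹⁶ M

1.4×10⁻¹⁶ M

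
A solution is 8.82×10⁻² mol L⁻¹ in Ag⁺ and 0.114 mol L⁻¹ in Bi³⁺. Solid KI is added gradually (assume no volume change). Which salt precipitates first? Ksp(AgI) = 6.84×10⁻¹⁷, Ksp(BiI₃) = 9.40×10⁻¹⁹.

Precipitation of each salt begins when its ion product equals Ksp.
For AgI: [I⁻] = (Ksp/[Ag⁺]) = 7.76×10⁻¹⁶ mol L⁻¹
For BiI₃: [I⁻] = (Ksp/[Bi³⁺])^(1/3) = 2.02×10⁻⁶ mol L⁻¹
AgI requires the lower [I⁻], so it precipitates first.

AgI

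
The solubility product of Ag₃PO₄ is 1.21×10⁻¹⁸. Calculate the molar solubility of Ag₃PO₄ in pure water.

Ag₃PO₄(s) ⇌ 3 Ag⁺(aq) + PO₄³⁻(aq)
Let s be the molar solubility. Then [Ag⁺] = 3s and [PO₄³⁻] = s.
Ksp = [Ag⁺]^3[PO₄³⁻] = (3s)^3 · s = 27s^4
27s^4 = 1.21×10⁻¹⁸  ⇒  s^4 = 4.48×10⁻²⁰
Taking the 4th root, s = 1.45×10⁻⁵ M.

1.45×10⁻⁵ M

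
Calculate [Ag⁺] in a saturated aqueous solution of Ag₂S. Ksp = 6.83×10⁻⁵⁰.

Ag₂S(s) ⇌ 2 Ag⁺(aq) + S²⁻(aq)
For each mole of Ag₂S that dissolves per liter, [Ag⁺] = 2s and [S²⁻] = s; let s denote this solubility.
Ksp = [Ag⁺]^2[S²⁻] = (2s)^2 · s = 4s^3 = 6.83×10⁻⁵⁰
s = 2.58×10⁻¹⁷ mol/L
[Ag⁺] = 2s = 5.15×10⁻¹⁷ mol/L

5.15×10⁻¹⁷ M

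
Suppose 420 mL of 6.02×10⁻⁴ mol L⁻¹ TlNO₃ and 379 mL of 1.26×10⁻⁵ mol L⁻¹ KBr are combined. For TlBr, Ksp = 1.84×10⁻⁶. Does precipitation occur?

No

The combined volume is 799 mL.
[Tl⁺] = (6.02×10⁻⁴)(420)/799 = 3.16×10⁻⁴ mol L⁻¹
[Br⁻] = (1.26×10⁻⁵)(379)/799 = 5.98×10⁻⁶ mol L⁻¹
Q = [Tl⁺][Br⁻] = 1.89×10⁻⁹
Since Q (1.89×10⁻⁹) is less than Ksp (1.84×10⁻⁶), no TlBr precipitates.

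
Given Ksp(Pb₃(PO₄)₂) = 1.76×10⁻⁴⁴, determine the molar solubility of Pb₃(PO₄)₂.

6.96×10⁻¹⁰ M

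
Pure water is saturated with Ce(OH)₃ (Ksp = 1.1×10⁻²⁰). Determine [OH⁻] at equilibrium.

1.3×10⁻⁵ M

Ce(OH)₃(s) ⇌ Ce³⁺(aq) + 3 OH⁻(aq)
For each mole of Ce(OH)₃ that dissolves per liter, [Ce³⁺] = s and [OH⁻] = 3s; let s denote this solubility.
Ksp = [Ce³⁺][OH⁻]^3 = s · (3s)^3 = 27s^4 = 1.1×10⁻²⁰
s = 4.5×10⁻⁶ M
[OH⁻] = 3s = 1.3×10⁻⁵ M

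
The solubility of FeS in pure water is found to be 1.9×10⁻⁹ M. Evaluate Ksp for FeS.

Ksp = 3.6×10⁻¹⁸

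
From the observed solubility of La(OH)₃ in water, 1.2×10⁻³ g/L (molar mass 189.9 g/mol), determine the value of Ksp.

Ksp = 4.3×10⁻²⁰

s = (1.2×10⁻³ g L⁻¹)/(189.9 g mol⁻¹) = 6.319×10⁻⁶ M
La(OH)₃(s) ⇌ La³⁺(aq) + 3 OH⁻(aq)
If s mol/L of La(OH)₃ dissolves, [La³⁺] = s and [OH⁻] = 3s.
Ksp = [La³⁺][OH⁻]^3 = s · (3s)^3 = 27s^4
Ksp = 27 × (6.319×10⁻⁶)^4 = 4.3×10⁻²⁰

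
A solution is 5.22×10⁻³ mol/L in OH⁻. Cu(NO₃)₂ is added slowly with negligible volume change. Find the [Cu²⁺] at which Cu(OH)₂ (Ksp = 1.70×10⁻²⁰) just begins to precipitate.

6.24×10⁻¹⁶ M

Precipitation begins when Q = Ksp.
Cu(OH)₂(s) ⇌ Cu²⁺(aq) + 2 OH⁻(aq)
Ksp = [Cu²⁺][OH⁻]^2 = [Cu²⁺](5.22×10⁻³)^2
[Cu²⁺] = 1.70×10⁻²⁰ / (5.22×10⁻³)^2 = 6.24×10⁻¹⁶
[Cu²⁺] = 6.24×10⁻¹⁶ mol/L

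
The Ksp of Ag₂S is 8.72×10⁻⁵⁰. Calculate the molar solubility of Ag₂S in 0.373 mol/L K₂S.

Ag₂S(s) ⇌ 2 Ag⁺(aq) + S²⁻(aq)
The solution already contains S²⁻ at 0.373 mol/L. Let s be the molar solubility of Ag₂S.
[S²⁻] ≈ 0.373 mol/L (common ion dominates); [Ag⁺] = 2s.
Ksp = [Ag⁺]^2[S²⁻] = (2s)^2(0.373)
(2s)^2 = 8.72×10⁻⁵⁰ / (0.373) = 2.34×10⁻⁴⁹
s = 2.42×10⁻²⁵ mol/L

2.42×10⁻²⁵ M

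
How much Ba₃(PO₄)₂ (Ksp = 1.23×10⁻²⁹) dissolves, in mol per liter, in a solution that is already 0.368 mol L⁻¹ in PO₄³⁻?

Ba₃(PO₄)₂(s) ⇌ 3 Ba²⁺(aq) + 2 PO₄³⁻(aq)
With PO₄³⁻ already at 0.368 mol L⁻¹ and s small, take [PO₄³⁻] ≈ 0.368 mol L⁻¹ and [Ba²⁺] = 3s.
Ksp = [Ba²⁺]^3[PO₄³⁻]^2 = (3s)^3(0.368)^2
(3s)^3 = 1.23×10⁻²⁹ / (0.368)^2 = 9.08×10⁻²⁹
s = 1.50×10⁻¹⁰ mol L⁻¹

1.50×10⁻¹⁰ M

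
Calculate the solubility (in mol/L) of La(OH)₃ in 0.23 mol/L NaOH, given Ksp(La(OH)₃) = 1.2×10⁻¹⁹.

La(OH)₃(s) ⇌ La³⁺(aq) + 3 OH⁻(aq)
The solution already contains OH⁻ at 0.23 mol/L. Let s be the molar solubility of La(OH)₃.
[OH⁻] ≈ 0.23 mol/L (common ion dominates); [La³⁺] = s.
Ksp = [La³⁺][OH⁻]^3 = s(0.23)^3
s = 1.2×10⁻¹⁹ / (0.23)^3 = 9.9×10⁻¹⁸
s = 9.9×10⁻¹⁸ mol/L

9.9×10⁻¹⁸ M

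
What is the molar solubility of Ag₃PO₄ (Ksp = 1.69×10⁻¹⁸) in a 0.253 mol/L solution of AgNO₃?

1.04×10⁻¹⁶ M

Ag₃PO₄(s) ⇌ 3 Ag⁺(aq) + PO₄³⁻(aq)
With Ag⁺ already at 0.253 mol/L and s small, take [Ag⁺] ≈ 0.253 mol/L and [PO₄³⁻] = s.
Ksp = [Ag⁺]^3[PO₄³⁻] = (0.253)^3s
s = 1.69×10⁻¹⁸ / (0.253)^3 = 1.04×10⁻¹⁶
s = 1.04×10⁻¹⁶ mol/L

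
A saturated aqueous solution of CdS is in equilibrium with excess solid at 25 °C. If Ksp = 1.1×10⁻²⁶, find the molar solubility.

CdS(s) ⇌ Cd²⁺(aq) + S²⁻(aq)
Let s be the molar solubility. Then [Cd²⁺] = s and [S²⁻] = s.
Ksp = [Cd²⁺][S²⁻] = s · s = s^2
s^2 = 1.1×10⁻²⁶
s = (1.1×10⁻²⁶)^(1/2) = 1.0×10⁻¹³ mol L⁻¹

1.0×10⁻¹³ M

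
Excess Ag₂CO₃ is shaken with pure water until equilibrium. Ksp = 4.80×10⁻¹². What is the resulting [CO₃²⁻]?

1.06×10⁻⁴ M

Ag₂CO₃(s) ⇌ 2 Ag⁺(aq) + CO₃²⁻(aq)
With molar solubility s: [Ag⁺] = 2s, [CO₃²⁻] = s.
Ksp = [Ag⁺]^2[CO₃²⁻] = (2s)^2 · s = 4s^3 = 4.80×10⁻¹²
s = 1.06×10⁻⁴ mol/L
[CO₃²⁻] = s = 1.06×10⁻⁴ mol/L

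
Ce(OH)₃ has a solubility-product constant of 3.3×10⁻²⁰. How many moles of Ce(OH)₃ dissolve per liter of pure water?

5.9×10⁻⁶ M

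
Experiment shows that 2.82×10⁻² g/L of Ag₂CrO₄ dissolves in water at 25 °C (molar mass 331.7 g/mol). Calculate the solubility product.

Ksp = 2.46×10⁻¹²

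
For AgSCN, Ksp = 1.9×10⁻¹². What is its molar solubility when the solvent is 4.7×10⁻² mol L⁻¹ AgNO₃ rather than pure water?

AgSCN(s) ⇌ Ag⁺(aq) + SCN⁻(aq)
With Ag⁺ already at 4.7×10⁻² mol L⁻¹ and s small, take [Ag⁺] ≈ 4.7×10⁻² mol L⁻¹ and [SCN⁻] = s.
Ksp = [Ag⁺][SCN⁻] = (4.7×10⁻²)s
s = 1.9×10⁻¹² / (4.7×10⁻²) = 4.0×10⁻¹¹
s = 4.0×10⁻¹¹ mol L⁻¹

4.0×10⁻¹¹ M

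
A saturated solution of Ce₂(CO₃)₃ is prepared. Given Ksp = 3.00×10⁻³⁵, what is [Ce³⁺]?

9.77×10⁻⁸ M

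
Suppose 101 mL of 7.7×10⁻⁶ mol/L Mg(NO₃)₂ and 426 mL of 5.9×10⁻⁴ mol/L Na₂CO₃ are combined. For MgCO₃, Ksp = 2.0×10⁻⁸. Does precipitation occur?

The combined volume is 527 mL.
[Mg²⁺] = (7.7×10⁻⁶)(101)/527 = 1.5×10⁻⁶ mol/L
[CO₃²⁻] = (5.9×10⁻⁴)(426)/527 = 4.8×10⁻⁴ mol/L
Q = [Mg²⁺][CO₃²⁻] = 7.0×10⁻¹⁰
Since Q (7.0×10⁻¹⁰) is less than Ksp (2.0×10⁻⁸), no MgCO₃ precipitates.

No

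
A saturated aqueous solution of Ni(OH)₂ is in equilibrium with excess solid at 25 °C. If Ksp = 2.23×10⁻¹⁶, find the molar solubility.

3.82×10⁻⁶ M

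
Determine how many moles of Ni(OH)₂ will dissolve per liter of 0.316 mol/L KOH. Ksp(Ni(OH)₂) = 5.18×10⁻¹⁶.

5.19×10⁻¹⁵ M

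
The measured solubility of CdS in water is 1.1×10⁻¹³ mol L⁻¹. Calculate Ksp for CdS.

CdS(s) ⇌ Cd²⁺(aq) + S²⁻(aq)
Call the molar solubility s, so that [Cd²⁺] = s and [S²⁻] = s.
Ksp = [Cd²⁺][S²⁻] = s · s = s^2
Ksp = (1.1×10⁻¹³)^2 = 1.2×10⁻²⁶

Ksp = 1.2×10⁻²⁶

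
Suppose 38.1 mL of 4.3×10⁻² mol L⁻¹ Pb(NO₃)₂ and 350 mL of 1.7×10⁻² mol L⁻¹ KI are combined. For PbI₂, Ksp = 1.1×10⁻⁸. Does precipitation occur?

The combined volume is 388.1 mL.
[Pb²⁺] = (4.3×10⁻²)(38.1)/388.1 = 4.2×10⁻³ mol L⁻¹
[I⁻] = (1.7×10⁻²)(350)/388.1 = 1.5×10⁻² mol L⁻¹
Q = [Pb²⁺][I⁻]^2 = 9.9×10⁻⁷
Q = 9.9×10⁻⁷ > Ksp = 1.1×10⁻⁸, so the solution is supersaturated and PbI₂ precipitates.

Yes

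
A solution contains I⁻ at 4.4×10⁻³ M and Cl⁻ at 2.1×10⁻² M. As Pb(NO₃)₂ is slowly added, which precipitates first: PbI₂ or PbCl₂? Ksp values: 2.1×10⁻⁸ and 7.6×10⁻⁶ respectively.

PbI₂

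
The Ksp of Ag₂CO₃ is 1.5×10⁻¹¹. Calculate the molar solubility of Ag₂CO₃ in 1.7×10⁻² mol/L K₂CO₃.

1.5×10⁻⁵ M

Ag₂CO₃(s) ⇌ 2 Ag⁺(aq) + CO₃²⁻(aq)
With CO₃²⁻ already at 1.7×10⁻² mol/L and s small, take [CO₃²⁻] ≈ 1.7×10⁻² mol/L and [Ag⁺] = 2s.
Ksp = [Ag⁺]^2[CO₃²⁻] = (2s)^2(1.7×10⁻²)
(2s)^2 = 1.5×10⁻¹¹ / (1.7×10⁻²) = 8.8×10⁻¹⁰
s = 1.5×10⁻⁵ mol/L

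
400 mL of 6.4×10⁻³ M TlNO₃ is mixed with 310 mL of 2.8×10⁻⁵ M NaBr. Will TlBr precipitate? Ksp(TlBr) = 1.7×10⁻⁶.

No

After mixing, V = 400 mL + 310 mL = 710 mL.
[Tl⁺] = (6.4×10⁻³)(400)/710 = 3.6×10⁻³ M
[Br⁻] = (2.8×10⁻⁵)(310)/710 = 1.2×10⁻⁵ M
Q = [Tl⁺][Br⁻] = 4.4×10⁻⁸
Q < Ksp (4.4×10⁻⁸ vs 1.7×10⁻⁶); the solution remains unsaturated and no precipitate forms.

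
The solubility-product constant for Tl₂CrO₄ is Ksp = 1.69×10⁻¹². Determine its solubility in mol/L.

Tl₂CrO₄(s) ⇌ 2 Tl⁺(aq) + CrO₄²⁻(aq)
If s mol/L of Tl₂CrO₄ dissolves, [Tl⁺] = 2s and [CrO₄²⁻] = s.
Ksp = [Tl⁺]^2[CrO₄²⁻] = (2s)^2 · s = 4s^3
4s^3 = 1.69×10⁻¹²  ⇒  s^3 = 4.23×10⁻¹³
s = (4.23×10⁻¹³)^(1/3) = 7.50×10⁻⁵ M

7.50×10⁻⁵ M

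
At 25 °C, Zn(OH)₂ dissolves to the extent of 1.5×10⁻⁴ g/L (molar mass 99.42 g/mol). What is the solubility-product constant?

Convert to molarity: s = 1.5×10⁻⁴ / 99.42 = 1.509×10⁻⁶ mol/L
Zn(OH)₂(s) ⇌ Zn²⁺(aq) + 2 OH⁻(aq)
Let s be the molar solubility. Then [Zn²⁺] = s and [OH⁻] = 2s.
Ksp = [Zn²⁺][OH⁻]^2 = s · (2s)^2 = 4s^3
Ksp = 4 × (1.509×10⁻⁶)^3 = 1.4×10⁻¹⁷

Ksp = 1.4×10⁻¹⁷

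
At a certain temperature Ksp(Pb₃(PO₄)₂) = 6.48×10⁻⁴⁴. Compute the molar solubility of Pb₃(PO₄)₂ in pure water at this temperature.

Pb₃(PO₄)₂(s) ⇌ 3 Pb²⁺(aq) + 2 PO₄³⁻(aq)
For each mole of Pb₃(PO₄)₂ that dissolves per liter, [Pb²⁺] = 3s and [PO₄³⁻] = 2s; let s denote this solubility.
Ksp = [Pb²⁺]^3[PO₄³⁻]^2 = (3s)^3 · (2s)^2 = 108s^5
108s^5 = 6.48×10⁻⁴⁴  ⇒  s^5 = 6.00×10⁻⁴⁶
s = 9.03×10⁻¹⁰ M

9.03×10⁻¹⁰ M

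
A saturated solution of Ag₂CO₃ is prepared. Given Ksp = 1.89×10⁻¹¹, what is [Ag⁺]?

Ag₂CO₃(s) ⇌ 2 Ag⁺(aq) + CO₃²⁻(aq)
If s mol/L of Ag₂CO₃ dissolves, [Ag⁺] = 2s and [CO₃²⁻] = s.
Ksp = [Ag⁺]^2[CO₃²⁻] = (2s)^2 · s = 4s^3 = 1.89×10⁻¹¹
s = 1.68×10⁻⁴ M
[Ag⁺] = 2s = 3.36×10⁻⁴ M

3.36×10⁻⁴ M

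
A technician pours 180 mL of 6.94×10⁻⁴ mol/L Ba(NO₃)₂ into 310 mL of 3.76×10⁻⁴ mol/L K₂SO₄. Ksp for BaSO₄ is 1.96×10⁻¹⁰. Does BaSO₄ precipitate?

Yes

Total volume after mixing = 180 + 310 = 490 mL.
[Ba²⁺] = (6.94×10⁻⁴)(180)/490 = 2.55×10⁻⁴ mol/L
[SO₄²⁻] = (3.76×10⁻⁴)(310)/490 = 2.38×10⁻⁴ mol/L
Q = [Ba²⁺][SO₄²⁻] = 6.06×10⁻⁸
Q = 6.06×10⁻⁸ > Ksp = 1.96×10⁻¹⁰, so the solution is supersaturated and BaSO₄ precipitates.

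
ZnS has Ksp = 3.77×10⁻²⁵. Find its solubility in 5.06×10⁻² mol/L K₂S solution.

7.45×10⁻²⁴ M

ZnS(s) ⇌ Zn²⁺(aq) + S²⁻(aq)
The solution already contains S²⁻ at 5.06×10⁻² mol/L. Let s be the molar solubility of ZnS.
[S²⁻] ≈ 5.06×10⁻² mol/L (common ion dominates); [Zn²⁺] = s.
Ksp = [Zn²⁺][S²⁻] = s(5.06×10⁻²)
s = 3.77×10⁻²⁵ / (5.06×10⁻²) = 7.45×10⁻²⁴
s = 7.45×10⁻²⁴ mol/L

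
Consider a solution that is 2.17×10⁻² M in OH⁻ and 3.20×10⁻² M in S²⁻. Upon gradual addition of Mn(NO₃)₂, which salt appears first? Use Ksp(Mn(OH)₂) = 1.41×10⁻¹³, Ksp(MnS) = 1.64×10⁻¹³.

MnS

The threshold for precipitation is Q = Ksp.
For Mn(OH)₂: [Mn²⁺] = (Ksp/[OH⁻]^2) = 2.99×10⁻¹⁰ M
For MnS: [Mn²⁺] = (Ksp/[S²⁻]) = 5.13×10⁻¹² M
The smaller threshold [Mn²⁺] is reached first, so MnS precipitates first.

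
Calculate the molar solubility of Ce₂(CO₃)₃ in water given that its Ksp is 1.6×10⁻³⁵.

4.3×10⁻⁸ M

Ce₂(CO₃)₃(s) ⇌ 2 Ce³⁺(aq) + 3 CO₃²⁻(aq)
Let s be the molar solubility. Then [Ce³⁺] = 2s and [CO₃²⁻] = 3s.
Ksp = [Ce³⁺]^2[CO₃²⁻]^3 = (2s)^2 · (3s)^3 = 108s^5
108s^5 = 1.6×10⁻³⁵  ⇒  s^5 = 1.5×10⁻³⁷
s = (1.5×10⁻³⁷)^(1/5) = 4.3×10⁻⁸ mol L⁻¹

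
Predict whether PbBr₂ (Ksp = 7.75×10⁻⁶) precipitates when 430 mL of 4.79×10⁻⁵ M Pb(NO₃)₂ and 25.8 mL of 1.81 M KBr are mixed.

Total volume after mixing = 430 + 25.8 = 455.8 mL.
[Pb²⁺] = (4.79×10⁻⁵)(430)/455.8 = 4.52×10⁻⁵ M
[Br⁻] = (1.81)(25.8)/455.8 = 0.102 M
Q = [Pb²⁺][Br⁻]^2 = 4.74×10⁻⁷
Since Q (4.74×10⁻⁷) is less than Ksp (7.75×10⁻⁶), no PbBr₂ precipitates.

No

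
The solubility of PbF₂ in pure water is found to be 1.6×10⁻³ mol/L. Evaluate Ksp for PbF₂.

PbF₂(s) ⇌ Pb²⁺(aq) + 2 F⁻(aq)
Call the molar solubility s, so that [Pb²⁺] = s and [F⁻] = 2s.
Ksp = [Pb²⁺][F⁻]^2 = s · (2s)^2 = 4s^3
Ksp = 4 × (1.6×10⁻³)^3 = 1.6×10⁻⁸

Ksp = 1.6×10⁻⁸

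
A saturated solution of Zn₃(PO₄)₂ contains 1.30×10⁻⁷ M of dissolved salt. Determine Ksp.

Ksp = 4.01×10⁻³³

Zn₃(PO₄)₂(s) ⇌ 3 Zn²⁺(aq) + 2 PO₄³⁻(aq)
For each mole of Zn₃(PO₄)₂ that dissolves per liter, [Zn²⁺] = 3s and [PO₄³⁻] = 2s; let s denote this solubility.
Ksp = [Zn²⁺]^3[PO₄³⁻]^2 = (3s)^3 · (2s)^2 = 108s^5
Ksp = 108 × (1.30×10⁻⁷)^5 = 4.01×10⁻³³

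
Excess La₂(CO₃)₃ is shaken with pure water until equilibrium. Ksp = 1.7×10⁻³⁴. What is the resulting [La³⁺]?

La₂(CO₃)₃(s) ⇌ 2 La³⁺(aq) + 3 CO₃²⁻(aq)
With molar solubility s: [La³⁺] = 2s, [CO₃²⁻] = 3s.
Ksp = [La³⁺]^2[CO₃²⁻]^3 = (2s)^2 · (3s)^3 = 108s^5 = 1.7×10⁻³⁴
s = 6.9×10⁻⁸ M
[La³⁺] = 2s = 1.4×10⁻⁷ M

1.4×10⁻⁷ M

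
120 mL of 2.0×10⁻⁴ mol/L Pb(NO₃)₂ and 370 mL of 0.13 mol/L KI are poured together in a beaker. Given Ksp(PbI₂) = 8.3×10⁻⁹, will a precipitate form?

The combined volume is 490 mL.
[Pb²⁺] = (2.0×10⁻⁴)(120)/490 = 4.9×10⁻⁵ mol/L
[I⁻] = (0.13)(370)/490 = 9.8×10⁻² mol/L
Q = [Pb²⁺][I⁻]^2 = 4.7×10⁻⁷
Q = 4.7×10⁻⁷ > Ksp = 8.3×10⁻⁹, so the solution is supersaturated and PbI₂ precipitates.

Yes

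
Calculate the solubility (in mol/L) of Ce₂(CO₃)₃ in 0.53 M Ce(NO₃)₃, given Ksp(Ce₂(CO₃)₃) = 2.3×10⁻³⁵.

1.4×10⁻¹² M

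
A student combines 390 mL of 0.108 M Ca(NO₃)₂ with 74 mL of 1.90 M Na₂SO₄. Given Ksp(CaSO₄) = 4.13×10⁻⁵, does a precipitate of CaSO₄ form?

After mixing, V = 390 mL + 74 mL = 464 mL.
[Ca²⁺] = (0.108)(390)/464 = 9.08×10⁻² M
[SO₄²⁻] = (1.90)(74)/464 = 0.303 M
Q = [Ca²⁺][SO₄²⁻] = 2.75×10⁻²
Because Q > Ksp (2.75×10⁻² vs 4.13×10⁻⁵), a precipitate of CaSO₄ forms.

Yes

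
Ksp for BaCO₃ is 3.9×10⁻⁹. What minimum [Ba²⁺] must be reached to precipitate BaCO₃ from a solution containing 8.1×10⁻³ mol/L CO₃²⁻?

4.8×10⁻⁷ M

Each salt precipitates once Q = Ksp for that salt.
BaCO₃(s) ⇌ Ba²⁺(aq) + CO₃²⁻(aq)
Ksp = [Ba²⁺][CO₃²⁻] = [Ba²⁺](8.1×10⁻³)
[Ba²⁺] = 3.9×10⁻⁹ / (8.1×10⁻³) = 4.8×10⁻⁷
[Ba²⁺] = 4.8×10⁻⁷ mol/L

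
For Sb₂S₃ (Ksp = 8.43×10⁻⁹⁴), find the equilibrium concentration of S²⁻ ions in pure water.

Sb₂S₃(s) ⇌ 2 Sb³⁺(aq) + 3 S²⁻(aq)
If s mol/L of Sb₂S₃ dissolves, [Sb³⁺] = 2s and [S²⁻] = 3s.
Ksp = [Sb³⁺]^2[S²⁻]^3 = (2s)^2 · (3s)^3 = 108s^5 = 8.43×10⁻⁹⁴
s = 9.52×10⁻²⁰ mol/L
[S²⁻] = 3s = 2.85×10⁻¹⁹ mol/L

2.85×10⁻¹⁹ M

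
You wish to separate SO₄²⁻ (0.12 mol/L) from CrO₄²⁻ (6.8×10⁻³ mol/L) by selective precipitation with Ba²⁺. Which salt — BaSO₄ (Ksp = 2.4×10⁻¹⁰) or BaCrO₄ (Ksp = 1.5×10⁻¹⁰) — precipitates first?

Precipitation begins when Q = Ksp.
For BaSO₄: [Ba²⁺] = (Ksp/[SO₄²⁻]) = 2.0×10⁻⁹ mol/L
For BaCrO₄: [Ba²⁺] = (Ksp/[CrO₄²⁻]) = 2.2×10⁻⁸ mol/L
BaSO₄ requires the lower [Ba²⁺], so it precipitates first.

BaSO₄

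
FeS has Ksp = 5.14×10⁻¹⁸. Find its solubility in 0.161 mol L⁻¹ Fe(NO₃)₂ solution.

3.19×10⁻¹⁷ M

FeS(s) ⇌ Fe²⁺(aq) + S²⁻(aq)
The solution already contains Fe²⁺ at 0.161 mol L⁻¹. Let s be the molar solubility of FeS.
[Fe²⁺] ≈ 0.161 mol L⁻¹ (common ion dominates); [S²⁻] = s.
Ksp = [Fe²⁺][S²⁻] = (0.161)s
s = 5.14×10⁻¹⁸ / (0.161) = 3.19×10⁻¹⁷
s = 3.19×10⁻¹⁷ mol L⁻¹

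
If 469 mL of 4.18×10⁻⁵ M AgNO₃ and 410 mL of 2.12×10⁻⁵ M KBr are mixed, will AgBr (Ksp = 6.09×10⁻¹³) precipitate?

Yes

The combined volume is 879 mL.
[Ag⁺] = (4.18×10⁻⁵)(469)/879 = 2.23×10⁻⁵ M
[Br⁻] = (2.12×10⁻⁵)(410)/879 = 9.89×10⁻⁶ M
Q = [Ag⁺][Br⁻] = 2.21×10⁻¹⁰
Since Q (2.21×10⁻¹⁰) exceeds Ksp (6.09×10⁻¹³), AgBr will precipitate.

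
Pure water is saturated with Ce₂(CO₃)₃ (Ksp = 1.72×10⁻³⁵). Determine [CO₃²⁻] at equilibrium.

1.31×10⁻⁷ M

Ce₂(CO₃)₃(s) ⇌ 2 Ce³⁺(aq) + 3 CO₃²⁻(aq)
If s mol/L of Ce₂(CO₃)₃ dissolves, [Ce³⁺] = 2s and [CO₃²⁻] = 3s.
Ksp = [Ce³⁺]^2[CO₃²⁻]^3 = (2s)^2 · (3s)^3 = 108s^5 = 1.72×10⁻³⁵
s = 4.37×10⁻⁸ M
[CO₃²⁻] = 3s = 1.31×10⁻⁷ M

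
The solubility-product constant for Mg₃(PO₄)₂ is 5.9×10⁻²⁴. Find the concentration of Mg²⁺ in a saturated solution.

Mg₃(PO₄)₂(s) ⇌ 3 Mg²⁺(aq) + 2 PO₄³⁻(aq)
Let s be the molar solubility. Then [Mg²⁺] = 3s and [PO₄³⁻] = 2s.
Ksp = [Mg²⁺]^3[PO₄³⁻]^2 = (3s)^3 · (2s)^2 = 108s^5 = 5.9×10⁻²⁴
s = 8.9×10⁻⁶ M
[Mg²⁺] = 3s = 2.7×10⁻⁵ M

2.7×10⁻⁵ M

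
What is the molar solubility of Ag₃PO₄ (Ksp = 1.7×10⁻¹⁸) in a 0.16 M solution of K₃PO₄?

Ag₃PO₄(s) ⇌ 3 Ag⁺(aq) + PO₄³⁻(aq)
With PO₄³⁻ already at 0.16 M and s small, take [PO₄³⁻] ≈ 0.16 M and [Ag⁺] = 3s.
Ksp = [Ag⁺]^3[PO₄³⁻] = (3s)^3(0.16)
(3s)^3 = 1.7×10⁻¹⁸ / (0.16) = 1.1×10⁻¹⁷
s = 7.3×10⁻⁷ M

7.3×10⁻⁷ M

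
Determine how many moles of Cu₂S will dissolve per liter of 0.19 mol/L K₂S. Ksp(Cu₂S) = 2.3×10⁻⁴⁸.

Cu₂S(s) ⇌ 2 Cu⁺(aq) + S²⁻(aq)
S²⁻ is already present at 0.19 mol/L. If s mol/L of Cu₂S dissolves, [Cu⁺] = 2s while [S²⁻] ≈ 0.19 mol/L.
Ksp = [Cu⁺]^2[S²⁻] = (2s)^2(0.19)
(2s)^2 = 2.3×10⁻⁴⁸ / (0.19) = 1.2×10⁻⁴⁷
s = 1.7×10⁻²⁴ mol/L

1.7×10⁻²⁴ M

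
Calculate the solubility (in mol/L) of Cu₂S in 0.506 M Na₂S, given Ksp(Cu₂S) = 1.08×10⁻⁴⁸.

7.30×10⁻²⁵ M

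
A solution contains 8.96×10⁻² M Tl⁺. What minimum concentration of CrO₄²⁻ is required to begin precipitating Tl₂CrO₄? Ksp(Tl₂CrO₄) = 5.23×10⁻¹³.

Precipitation of each salt begins when its ion product equals Ksp.
Tl₂CrO₄(s) ⇌ 2 Tl⁺(aq) + CrO₄²⁻(aq)
Ksp = [Tl⁺]^2[CrO₄²⁻] = [CrO₄²⁻](8.96×10⁻²)^2
[CrO₄²⁻] = 5.23×10⁻¹³ / (8.96×10⁻²)^2 = 6.51×10⁻¹¹
[CrO₄²⁻] = 6.51×10⁻¹¹ M

6.51×10⁻¹¹ M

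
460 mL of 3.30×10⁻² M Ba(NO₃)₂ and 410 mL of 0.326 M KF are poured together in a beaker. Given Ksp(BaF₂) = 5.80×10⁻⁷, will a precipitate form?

Yes

The combined volume is 870 mL.
[Ba²⁺] = (3.30×10⁻²)(460)/870 = 1.74×10⁻² M
[F⁻] = (0.326)(410)/870 = 0.154 M
Q = [Ba²⁺][F⁻]^2 = 4.12×10⁻⁴
Since Q (4.12×10⁻⁴) exceeds Ksp (5.80×10⁻⁷), BaF₂ will precipitate.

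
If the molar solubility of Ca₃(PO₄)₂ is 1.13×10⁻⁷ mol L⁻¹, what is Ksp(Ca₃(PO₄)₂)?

Ksp = 1.99×10⁻³³

Ca₃(PO₄)₂(s) ⇌ 3 Ca²⁺(aq) + 2 PO₄³⁻(aq)
For each mole of Ca₃(PO₄)₂ that dissolves per liter, [Ca²⁺] = 3s and [PO₄³⁻] = 2s; let s denote this solubility.
Ksp = [Ca²⁺]^3[PO₄³⁻]^2 = (3s)^3 · (2s)^2 = 108s^5
Ksp = 108 × (1.13×10⁻⁷)^5 = 1.99×10⁻³³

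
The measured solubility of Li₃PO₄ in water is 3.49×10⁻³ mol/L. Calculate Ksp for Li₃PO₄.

Ksp = 4.01×10⁻⁹

Li₃PO₄(s) ⇌ 3 Li⁺(aq) + PO₄³⁻(aq)
If s mol/L of Li₃PO₄ dissolves, [Li⁺] = 3s and [PO₄³⁻] = s.
Ksp = [Li⁺]^3[PO₄³⁻] = (3s)^3 · s = 27s^4
Ksp = 27 × (3.49×10⁻³)^4 = 4.01×10⁻⁹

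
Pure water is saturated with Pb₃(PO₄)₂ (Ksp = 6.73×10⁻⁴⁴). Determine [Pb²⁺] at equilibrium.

Pb₃(PO₄)₂(s) ⇌ 3 Pb²⁺(aq) + 2 PO₄³⁻(aq)
With molar solubility s: [Pb²⁺] = 3s, [PO₄³⁻] = 2s.
Ksp = [Pb²⁺]^3[PO₄³⁻]^2 = (3s)^3 · (2s)^2 = 108s^5 = 6.73×10⁻⁴⁴
s = 9.10×10⁻¹⁰ mol L⁻¹
[Pb²⁺] = 3s = 2.73×10⁻⁹ mol L⁻¹

2.73×10⁻⁹ M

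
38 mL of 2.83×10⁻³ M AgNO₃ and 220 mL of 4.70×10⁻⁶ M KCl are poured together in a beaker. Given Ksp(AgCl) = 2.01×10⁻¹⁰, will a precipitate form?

Yes

Total volume after mixing = 38 + 220 = 258 mL.
[Ag⁺] = (2.83×10⁻³)(38)/258 = 4.17×10⁻⁴ M
[Cl⁻] = (4.70×10⁻⁶)(220)/258 = 4.01×10⁻⁶ M
Q = [Ag⁺][Cl⁻] = 1.67×10⁻⁹
Because Q > Ksp (1.67×10⁻⁹ vs 2.01×10⁻¹⁰), a precipitate of AgCl forms.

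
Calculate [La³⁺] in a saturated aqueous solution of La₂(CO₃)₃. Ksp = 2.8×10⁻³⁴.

La₂(CO₃)₃(s) ⇌ 2 La³⁺(aq) + 3 CO₃²⁻(aq)
If s mol/L of La₂(CO₃)₃ dissolves, [La³⁺] = 2s and [CO₃²⁻] = 3s.
Ksp = [La³⁺]^2[CO₃²⁻]^3 = (2s)^2 · (3s)^3 = 108s^5 = 2.8×10⁻³⁴
s = 7.6×10⁻⁸ mol L⁻¹
[La³⁺] = 2s = 1.5×10⁻⁷ mol L⁻¹

1.5×10⁻⁷ M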